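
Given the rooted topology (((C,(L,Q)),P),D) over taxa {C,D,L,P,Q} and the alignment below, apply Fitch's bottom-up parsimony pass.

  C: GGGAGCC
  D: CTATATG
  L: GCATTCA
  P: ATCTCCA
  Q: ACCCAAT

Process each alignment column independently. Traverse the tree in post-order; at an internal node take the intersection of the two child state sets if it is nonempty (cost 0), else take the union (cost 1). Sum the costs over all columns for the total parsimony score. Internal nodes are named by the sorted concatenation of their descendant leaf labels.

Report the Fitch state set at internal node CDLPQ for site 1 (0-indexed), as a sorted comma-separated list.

site 0, node LQ: L={G} ∪ Q={A} → {A,G} (+1)
site 0, node CLQ: C={G} ∩ LQ={A,G} → {G} (+0)
site 0, node CLPQ: CLQ={G} ∪ P={A} → {A,G} (+1)
site 0, node CDLPQ: CLPQ={A,G} ∪ D={C} → {A,C,G} (+1)
site 1, node LQ: L={C} ∩ Q={C} → {C} (+0)
site 1, node CLQ: C={G} ∪ LQ={C} → {C,G} (+1)
site 1, node CLPQ: CLQ={C,G} ∪ P={T} → {C,G,T} (+1)
site 1, node CDLPQ: CLPQ={C,G,T} ∩ D={T} → {T} (+0)
site 2, node LQ: L={A} ∪ Q={C} → {A,C} (+1)
site 2, node CLQ: C={G} ∪ LQ={A,C} → {A,C,G} (+1)
site 2, node CLPQ: CLQ={A,C,G} ∩ P={C} → {C} (+0)
site 2, node CDLPQ: CLPQ={C} ∪ D={A} → {A,C} (+1)
site 3, node LQ: L={T} ∪ Q={C} → {C,T} (+1)
site 3, node CLQ: C={A} ∪ LQ={C,T} → {A,C,T} (+1)
site 3, node CLPQ: CLQ={A,C,T} ∩ P={T} → {T} (+0)
site 3, node CDLPQ: CLPQ={T} ∩ D={T} → {T} (+0)
site 4, node LQ: L={T} ∪ Q={A} → {A,T} (+1)
site 4, node CLQ: C={G} ∪ LQ={A,T} → {A,G,T} (+1)
site 4, node CLPQ: CLQ={A,G,T} ∪ P={C} → {A,C,G,T} (+1)
site 4, node CDLPQ: CLPQ={A,C,G,T} ∩ D={A} → {A} (+0)
site 5, node LQ: L={C} ∪ Q={A} → {A,C} (+1)
site 5, node CLQ: C={C} ∩ LQ={A,C} → {C} (+0)
site 5, node CLPQ: CLQ={C} ∩ P={C} → {C} (+0)
site 5, node CDLPQ: CLPQ={C} ∪ D={T} → {C,T} (+1)
site 6, node LQ: L={A} ∪ Q={T} → {A,T} (+1)
site 6, node CLQ: C={C} ∪ LQ={A,T} → {A,C,T} (+1)
site 6, node CLPQ: CLQ={A,C,T} ∩ P={A} → {A} (+0)
site 6, node CDLPQ: CLPQ={A} ∪ D={G} → {A,G} (+1)
per-site changes: [3, 2, 3, 2, 3, 2, 3]; total = 18

T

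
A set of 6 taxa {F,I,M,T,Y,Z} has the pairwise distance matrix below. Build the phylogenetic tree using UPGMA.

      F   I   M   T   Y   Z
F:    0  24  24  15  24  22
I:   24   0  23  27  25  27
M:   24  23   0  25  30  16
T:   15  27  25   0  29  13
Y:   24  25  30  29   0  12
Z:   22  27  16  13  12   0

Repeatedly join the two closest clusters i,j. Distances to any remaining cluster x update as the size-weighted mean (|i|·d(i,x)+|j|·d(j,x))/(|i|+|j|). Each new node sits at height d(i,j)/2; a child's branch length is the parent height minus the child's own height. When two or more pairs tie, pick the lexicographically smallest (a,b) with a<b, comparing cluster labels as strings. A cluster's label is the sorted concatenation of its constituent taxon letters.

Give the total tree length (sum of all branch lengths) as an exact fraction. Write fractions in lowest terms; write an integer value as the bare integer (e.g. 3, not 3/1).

1. join Y+Z (d=12) ⇒ YZ; edges |Y|=6, |Z|=6
  updated: d(F,YZ)=23, d(I,YZ)=26, d(M,YZ)=23, d(T,YZ)=21
2. join F+T (d=15) ⇒ FT; edges |F|=15/2, |T|=15/2
  updated: d(FT,I)=51/2, d(FT,M)=49/2, d(FT,YZ)=22
3. join FT+YZ (d=22) ⇒ FTYZ; edges |FT|=7/2, |YZ|=5
  updated: d(FTYZ,I)=103/4, d(FTYZ,M)=95/4
4. join I+M (d=23) ⇒ IM; edges |I|=23/2, |M|=23/2
  updated: d(FTYZ,IM)=99/4
5. join FTYZ+IM (d=99/4) ⇒ FIMTYZ; edges |FTYZ|=11/8, |IM|=7/8
final tree: (((F:15/2,T:15/2):7/2,(Y:6,Z:6):5):11/8,(I:23/2,M:23/2):7/8)
total length: 243/4

243/4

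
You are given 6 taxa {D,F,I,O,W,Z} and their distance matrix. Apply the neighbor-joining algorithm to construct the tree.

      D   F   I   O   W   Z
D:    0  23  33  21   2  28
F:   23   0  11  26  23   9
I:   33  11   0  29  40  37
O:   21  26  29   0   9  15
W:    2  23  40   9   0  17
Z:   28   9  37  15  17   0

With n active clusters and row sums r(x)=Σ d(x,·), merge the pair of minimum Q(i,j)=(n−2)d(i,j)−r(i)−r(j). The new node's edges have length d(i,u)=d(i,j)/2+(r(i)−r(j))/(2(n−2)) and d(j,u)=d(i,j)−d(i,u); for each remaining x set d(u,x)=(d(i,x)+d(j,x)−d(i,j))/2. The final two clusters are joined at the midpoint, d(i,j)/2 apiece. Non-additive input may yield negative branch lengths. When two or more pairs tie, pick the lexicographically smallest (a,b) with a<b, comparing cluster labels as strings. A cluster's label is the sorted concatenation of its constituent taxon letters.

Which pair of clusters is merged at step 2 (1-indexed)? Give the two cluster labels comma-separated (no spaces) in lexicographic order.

1. join F+I (d=11, Q=-198) ⇒ FI; edges |F|=-7/4, |I|=51/4
  updated: d(D,FI)=45/2, d(FI,O)=22, d(FI,W)=26, d(FI,Z)=35/2
2. join D+W (d=2, Q=-243/2) ⇒ DW; edges |D|=17/4, |W|=-9/4
  updated: d(DW,FI)=93/4, d(DW,O)=14, d(DW,Z)=43/2
3. join DW+O (d=14, Q=-327/4) ⇒ DOW; edges |DW|=143/16, |O|=81/16
  updated: d(DOW,FI)=125/8, d(DOW,Z)=45/4
4. join DOW+FI (d=125/8, Q=-355/8) ⇒ DFIOW; edges |DOW|=75/16, |FI|=175/16
  updated: d(DFIOW,Z)=105/16
5. join DFIOW+Z (d=105/16) ⇒ DFIOWZ; edges |DFIOW|=105/32, |Z|=105/32
final tree: ((((D:17/4,W:-9/4):143/16,O:81/16):75/16,(F:-7/4,I:51/4):175/16):105/32,Z:105/32)
total length: 787/16

D,W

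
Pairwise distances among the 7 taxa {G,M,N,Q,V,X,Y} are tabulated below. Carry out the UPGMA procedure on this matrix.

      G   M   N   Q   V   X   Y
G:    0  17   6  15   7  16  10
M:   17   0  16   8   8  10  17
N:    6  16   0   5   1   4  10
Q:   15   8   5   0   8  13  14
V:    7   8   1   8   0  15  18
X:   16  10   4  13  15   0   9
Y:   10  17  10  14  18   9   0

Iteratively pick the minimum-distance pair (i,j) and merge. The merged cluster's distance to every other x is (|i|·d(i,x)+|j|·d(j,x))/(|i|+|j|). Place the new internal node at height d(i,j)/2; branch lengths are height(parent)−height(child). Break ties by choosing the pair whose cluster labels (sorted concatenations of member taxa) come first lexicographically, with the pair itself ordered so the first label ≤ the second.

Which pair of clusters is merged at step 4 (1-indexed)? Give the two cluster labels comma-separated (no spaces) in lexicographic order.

X,Y

1. join N+V (d=1) ⇒ NV; edges |N|=1/2, |V|=1/2
  updated: d(G,NV)=13/2, d(M,NV)=12, d(NV,Q)=13/2, d(NV,X)=19/2, d(NV,Y)=14
2. join G+NV (d=13/2) ⇒ GNV; edges |G|=13/4, |NV|=11/4
  updated: d(GNV,M)=41/3, d(GNV,Q)=28/3, d(GNV,X)=35/3, d(GNV,Y)=38/3
3. join M+Q (d=8) ⇒ MQ; edges |M|=4, |Q|=4
  updated: d(GNV,MQ)=23/2, d(MQ,X)=23/2, d(MQ,Y)=31/2
4. join X+Y (d=9) ⇒ XY; edges |X|=9/2, |Y|=9/2
  updated: d(GNV,XY)=73/6, d(MQ,XY)=27/2
5. join GNV+MQ (d=23/2) ⇒ GMNQV; edges |GNV|=5/2, |MQ|=7/4
  updated: d(GMNQV,XY)=127/10
6. join GMNQV+XY (d=127/10) ⇒ GMNQVXY; edges |GMNQV|=3/5, |XY|=37/20
final tree: (((G:13/4,(N:1/2,V:1/2):11/4):5/2,(M:4,Q:4):7/4):3/5,(X:9/2,Y:9/2):37/20)
total length: 307/10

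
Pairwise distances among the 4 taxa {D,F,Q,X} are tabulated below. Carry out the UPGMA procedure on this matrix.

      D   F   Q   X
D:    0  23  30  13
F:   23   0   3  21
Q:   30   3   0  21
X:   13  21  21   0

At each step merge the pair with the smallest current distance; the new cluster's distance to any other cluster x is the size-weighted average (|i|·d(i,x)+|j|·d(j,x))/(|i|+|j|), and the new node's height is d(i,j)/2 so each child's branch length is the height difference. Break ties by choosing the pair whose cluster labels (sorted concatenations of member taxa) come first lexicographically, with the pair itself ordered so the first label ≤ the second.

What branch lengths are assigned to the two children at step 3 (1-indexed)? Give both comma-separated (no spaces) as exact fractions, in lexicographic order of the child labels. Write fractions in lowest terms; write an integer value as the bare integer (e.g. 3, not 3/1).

43/8,83/8

step 1: merge (F,Q) at d=3; branch lengths F→3/2, Q→3/2; new cluster FQ
  updated: d(D,FQ)=53/2, d(FQ,X)=21
step 2: merge (D,X) at d=13; branch lengths D→13/2, X→13/2; new cluster DX
  updated: d(DX,FQ)=95/4
step 3: merge (DX,FQ) at d=95/4; branch lengths DX→43/8, FQ→83/8; new cluster DFQX
final tree: ((D:13/2,X:13/2):43/8,(F:3/2,Q:3/2):83/8)
total length: 127/4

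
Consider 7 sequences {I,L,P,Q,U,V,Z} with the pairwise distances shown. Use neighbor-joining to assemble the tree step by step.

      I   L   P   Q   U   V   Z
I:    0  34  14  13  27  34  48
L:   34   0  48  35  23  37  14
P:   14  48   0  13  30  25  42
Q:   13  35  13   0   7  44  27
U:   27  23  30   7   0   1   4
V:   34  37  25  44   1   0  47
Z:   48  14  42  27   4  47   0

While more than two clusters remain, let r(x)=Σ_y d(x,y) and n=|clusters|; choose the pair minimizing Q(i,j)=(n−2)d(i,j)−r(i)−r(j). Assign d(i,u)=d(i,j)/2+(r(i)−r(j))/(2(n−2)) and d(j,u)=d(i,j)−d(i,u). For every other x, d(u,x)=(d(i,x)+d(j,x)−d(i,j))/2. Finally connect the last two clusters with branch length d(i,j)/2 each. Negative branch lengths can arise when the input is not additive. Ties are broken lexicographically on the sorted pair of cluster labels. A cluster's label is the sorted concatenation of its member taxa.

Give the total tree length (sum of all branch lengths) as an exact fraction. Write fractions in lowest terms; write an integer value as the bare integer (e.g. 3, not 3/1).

67

1. join L+Z (d=14, Q=-303) ⇒ LZ; edges |L|=79/10, |Z|=61/10
  updated: d(I,LZ)=34, d(LZ,P)=38, d(LZ,Q)=24, d(LZ,U)=13/2, d(LZ,V)=35
2. join U+V (d=1, Q=-413/2) ⇒ UV; edges |U|=-127/16, |V|=143/16
  updated: d(I,UV)=30, d(LZ,UV)=81/4, d(P,UV)=27, d(Q,UV)=25
3. join LZ+UV (d=81/4, Q=-631/4) ⇒ LUVZ; edges |LZ|=299/24, |UV|=187/24
  updated: d(I,LUVZ)=175/8, d(LUVZ,P)=179/8, d(LUVZ,Q)=115/8
4. join I+P (d=14, Q=-281/4) ⇒ IP; edges |I|=55/8, |P|=57/8
  updated: d(IP,LUVZ)=121/8, d(IP,Q)=6
5. join IP+LUVZ (d=121/8, Q=-71/2) ⇒ ILPUVZ; edges |IP|=27/8, |LUVZ|=47/4
  updated: d(ILPUVZ,Q)=21/8
6. join ILPUVZ+Q (d=21/8) ⇒ ILPQUVZ; edges |ILPUVZ|=21/16, |Q|=21/16
final tree: (((I:55/8,P:57/8):27/8,((L:79/10,Z:61/10):299/24,(U:-127/16,V:143/16):187/24):47/4):21/16,Q:21/16)
total length: 67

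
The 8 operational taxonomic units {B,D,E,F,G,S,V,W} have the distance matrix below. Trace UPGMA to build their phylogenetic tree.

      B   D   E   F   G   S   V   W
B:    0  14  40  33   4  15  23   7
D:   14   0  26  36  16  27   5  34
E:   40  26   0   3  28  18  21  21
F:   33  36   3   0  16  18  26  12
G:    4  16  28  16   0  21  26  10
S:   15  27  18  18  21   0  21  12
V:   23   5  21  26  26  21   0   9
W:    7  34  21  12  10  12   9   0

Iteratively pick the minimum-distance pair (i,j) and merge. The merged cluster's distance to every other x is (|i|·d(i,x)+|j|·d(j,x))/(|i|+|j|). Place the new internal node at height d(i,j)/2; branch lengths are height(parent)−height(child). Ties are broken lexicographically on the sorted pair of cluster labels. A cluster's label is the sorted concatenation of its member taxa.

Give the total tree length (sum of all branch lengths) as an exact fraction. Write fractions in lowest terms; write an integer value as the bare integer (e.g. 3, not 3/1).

iteration 1: select E,F (d=3); attach at lengths (3/2, 3/2); label the merged cluster EF
  updated: d(B,EF)=73/2, d(D,EF)=31, d(EF,G)=22, d(EF,S)=18, d(EF,V)=47/2, d(EF,W)=33/2
iteration 2: select B,G (d=4); attach at lengths (2, 2); label the merged cluster BG
  updated: d(BG,D)=15, d(BG,EF)=117/4, d(BG,S)=18, d(BG,V)=49/2, d(BG,W)=17/2
iteration 3: select D,V (d=5); attach at lengths (5/2, 5/2); label the merged cluster DV
  updated: d(BG,DV)=79/4, d(DV,EF)=109/4, d(DV,S)=24, d(DV,W)=43/2
iteration 4: select BG,W (d=17/2); attach at lengths (9/4, 17/4); label the merged cluster BGW
  updated: d(BGW,DV)=61/3, d(BGW,EF)=25, d(BGW,S)=16
iteration 5: select BGW,S (d=16); attach at lengths (15/4, 8); label the merged cluster BGSW
  updated: d(BGSW,DV)=85/4, d(BGSW,EF)=93/4
iteration 6: select BGSW,DV (d=85/4); attach at lengths (21/8, 65/8); label the merged cluster BDGSVW
  updated: d(BDGSVW,EF)=295/12
iteration 7: select BDGSVW,EF (d=295/12); attach at lengths (5/3, 259/24); label the merged cluster BDEFGSVW
final tree: (((((B:2,G:2):9/4,W:17/4):15/4,S:8):21/8,(D:5/2,V:5/2):65/8):5/3,(E:3/2,F:3/2):259/24)
total length: 1283/24

1283/24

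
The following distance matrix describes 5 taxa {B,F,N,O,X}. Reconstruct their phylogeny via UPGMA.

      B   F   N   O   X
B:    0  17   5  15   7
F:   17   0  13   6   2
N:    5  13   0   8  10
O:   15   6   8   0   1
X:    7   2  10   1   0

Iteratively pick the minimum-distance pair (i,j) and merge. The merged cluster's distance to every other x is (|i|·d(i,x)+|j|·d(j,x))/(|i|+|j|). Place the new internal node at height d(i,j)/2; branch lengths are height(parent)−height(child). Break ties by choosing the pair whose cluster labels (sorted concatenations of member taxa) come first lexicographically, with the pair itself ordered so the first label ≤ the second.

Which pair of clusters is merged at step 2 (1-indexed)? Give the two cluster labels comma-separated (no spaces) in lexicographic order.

F,OX

iteration 1: select O,X (d=1); attach at lengths (1/2, 1/2); label the merged cluster OX
  updated: d(B,OX)=11, d(F,OX)=4, d(N,OX)=9
iteration 2: select F,OX (d=4); attach at lengths (2, 3/2); label the merged cluster FOX
  updated: d(B,FOX)=13, d(FOX,N)=31/3
iteration 3: select B,N (d=5); attach at lengths (5/2, 5/2); label the merged cluster BN
  updated: d(BN,FOX)=35/3
iteration 4: select BN,FOX (d=35/3); attach at lengths (10/3, 23/6); label the merged cluster BFNOX
final tree: ((B:5/2,N:5/2):10/3,(F:2,(O:1/2,X:1/2):3/2):23/6)
total length: 50/3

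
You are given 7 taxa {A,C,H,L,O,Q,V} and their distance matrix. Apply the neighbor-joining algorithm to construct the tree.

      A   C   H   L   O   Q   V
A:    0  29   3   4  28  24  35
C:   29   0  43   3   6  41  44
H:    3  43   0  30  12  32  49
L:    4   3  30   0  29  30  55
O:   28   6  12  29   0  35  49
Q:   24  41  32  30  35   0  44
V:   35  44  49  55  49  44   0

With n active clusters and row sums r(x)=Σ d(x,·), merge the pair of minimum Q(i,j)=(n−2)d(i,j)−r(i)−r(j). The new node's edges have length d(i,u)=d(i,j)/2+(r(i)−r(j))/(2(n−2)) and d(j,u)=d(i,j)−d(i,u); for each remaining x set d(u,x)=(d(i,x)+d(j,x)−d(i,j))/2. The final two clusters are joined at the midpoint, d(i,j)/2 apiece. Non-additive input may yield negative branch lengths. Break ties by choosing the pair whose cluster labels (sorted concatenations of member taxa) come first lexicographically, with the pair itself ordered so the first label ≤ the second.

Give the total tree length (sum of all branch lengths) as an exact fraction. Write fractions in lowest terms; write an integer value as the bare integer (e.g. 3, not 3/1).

84

1. join C+L (d=3, Q=-302) ⇒ CL; edges |C|=3, |L|=0
  updated: d(A,CL)=15, d(CL,H)=35, d(CL,O)=16, d(CL,Q)=34, d(CL,V)=48
2. join A+H (d=3, Q=-224) ⇒ AH; edges |A|=-7/4, |H|=19/4
  updated: d(AH,CL)=47/2, d(AH,O)=37/2, d(AH,Q)=53/2, d(AH,V)=81/2
3. join CL+O (d=16, Q=-192) ⇒ CLO; edges |CL|=17/2, |O|=15/2
  updated: d(AH,CLO)=13, d(CLO,Q)=53/2, d(CLO,V)=81/2
4. join AH+CLO (d=13, Q=-134) ⇒ ACHLO; edges |AH|=13/2, |CLO|=13/2
  updated: d(ACHLO,Q)=20, d(ACHLO,V)=34
5. join ACHLO+Q (d=20, Q=-98) ⇒ ACHLOQ; edges |ACHLO|=5, |Q|=15
  updated: d(ACHLOQ,V)=29
6. join ACHLOQ+V (d=29) ⇒ ACHLOQV; edges |ACHLOQ|=29/2, |V|=29/2
final tree: ((((A:-7/4,H:19/4):13/2,((C:3,L:0):17/2,O:15/2):13/2):5,Q:15):29/2,V:29/2)
total length: 84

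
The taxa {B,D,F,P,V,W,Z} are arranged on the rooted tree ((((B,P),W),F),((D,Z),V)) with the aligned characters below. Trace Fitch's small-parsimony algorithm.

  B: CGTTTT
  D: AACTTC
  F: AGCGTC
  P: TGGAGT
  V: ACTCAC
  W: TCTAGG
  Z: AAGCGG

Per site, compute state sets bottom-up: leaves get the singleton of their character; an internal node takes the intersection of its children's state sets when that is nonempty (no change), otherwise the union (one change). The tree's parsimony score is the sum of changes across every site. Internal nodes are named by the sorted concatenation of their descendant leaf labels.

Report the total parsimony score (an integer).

20

[col 0] BP: children B:{C}, P:{T} ∪→ {C,T}; cost 1
[col 0] BPW: children BP:{C,T}, W:{T} ∩→ {T}; cost 0
[col 0] BFPW: children BPW:{T}, F:{A} ∪→ {A,T}; cost 1
[col 0] DZ: children D:{A}, Z:{A} ∩→ {A}; cost 0
[col 0] DVZ: children DZ:{A}, V:{A} ∩→ {A}; cost 0
[col 0] BDFPVWZ: children BFPW:{A,T}, DVZ:{A} ∩→ {A}; cost 0
[col 1] BP: children B:{G}, P:{G} ∩→ {G}; cost 0
[col 1] BPW: children BP:{G}, W:{C} ∪→ {C,G}; cost 1
[col 1] BFPW: children BPW:{C,G}, F:{G} ∩→ {G}; cost 0
[col 1] DZ: children D:{A}, Z:{A} ∩→ {A}; cost 0
[col 1] DVZ: children DZ:{A}, V:{C} ∪→ {A,C}; cost 1
[col 1] BDFPVWZ: children BFPW:{G}, DVZ:{A,C} ∪→ {A,C,G}; cost 1
[col 2] BP: children B:{T}, P:{G} ∪→ {G,T}; cost 1
[col 2] BPW: children BP:{G,T}, W:{T} ∩→ {T}; cost 0
[col 2] BFPW: children BPW:{T}, F:{C} ∪→ {C,T}; cost 1
[col 2] DZ: children D:{C}, Z:{G} ∪→ {C,G}; cost 1
[col 2] DVZ: children DZ:{C,G}, V:{T} ∪→ {C,G,T}; cost 1
[col 2] BDFPVWZ: children BFPW:{C,T}, DVZ:{C,G,T} ∩→ {C,T}; cost 0
[col 3] BP: children B:{T}, P:{A} ∪→ {A,T}; cost 1
[col 3] BPW: children BP:{A,T}, W:{A} ∩→ {A}; cost 0
[col 3] BFPW: children BPW:{A}, F:{G} ∪→ {A,G}; cost 1
[col 3] DZ: children D:{T}, Z:{C} ∪→ {C,T}; cost 1
[col 3] DVZ: children DZ:{C,T}, V:{C} ∩→ {C}; cost 0
[col 3] BDFPVWZ: children BFPW:{A,G}, DVZ:{C} ∪→ {A,C,G}; cost 1
[col 4] BP: children B:{T}, P:{G} ∪→ {G,T}; cost 1
[col 4] BPW: children BP:{G,T}, W:{G} ∩→ {G}; cost 0
[col 4] BFPW: children BPW:{G}, F:{T} ∪→ {G,T}; cost 1
[col 4] DZ: children D:{T}, Z:{G} ∪→ {G,T}; cost 1
[col 4] DVZ: children DZ:{G,T}, V:{A} ∪→ {A,G,T}; cost 1
[col 4] BDFPVWZ: children BFPW:{G,T}, DVZ:{A,G,T} ∩→ {G,T}; cost 0
[col 5] BP: children B:{T}, P:{T} ∩→ {T}; cost 0
[col 5] BPW: children BP:{T}, W:{G} ∪→ {G,T}; cost 1
[col 5] BFPW: children BPW:{G,T}, F:{C} ∪→ {C,G,T}; cost 1
[col 5] DZ: children D:{C}, Z:{G} ∪→ {C,G}; cost 1
[col 5] DVZ: children DZ:{C,G}, V:{C} ∩→ {C}; cost 0
[col 5] BDFPVWZ: children BFPW:{C,G,T}, DVZ:{C} ∩→ {C}; cost 0
per-site changes: [2, 3, 4, 4, 4, 3]; total = 20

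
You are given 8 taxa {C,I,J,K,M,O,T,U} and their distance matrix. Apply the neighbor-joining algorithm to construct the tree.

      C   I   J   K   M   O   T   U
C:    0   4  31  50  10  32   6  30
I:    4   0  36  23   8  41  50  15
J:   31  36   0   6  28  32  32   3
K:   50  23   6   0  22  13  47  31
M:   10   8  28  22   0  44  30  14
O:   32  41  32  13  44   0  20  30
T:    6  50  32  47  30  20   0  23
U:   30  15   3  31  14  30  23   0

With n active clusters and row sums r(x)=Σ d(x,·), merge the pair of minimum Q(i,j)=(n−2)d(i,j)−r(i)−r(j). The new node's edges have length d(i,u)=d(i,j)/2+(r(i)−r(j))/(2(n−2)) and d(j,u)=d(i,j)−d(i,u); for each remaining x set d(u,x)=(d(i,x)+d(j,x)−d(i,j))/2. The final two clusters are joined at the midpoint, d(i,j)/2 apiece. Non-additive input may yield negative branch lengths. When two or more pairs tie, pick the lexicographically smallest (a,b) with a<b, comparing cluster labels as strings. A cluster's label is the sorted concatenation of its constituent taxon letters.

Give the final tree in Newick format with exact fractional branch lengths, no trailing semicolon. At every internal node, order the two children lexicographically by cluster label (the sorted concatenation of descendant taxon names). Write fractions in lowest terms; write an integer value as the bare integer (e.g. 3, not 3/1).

((((C:-3/4,T:27/4):91/8,((J:81/16,U:-33/16):77/12,(K:9/4,O:43/4):31/3):51/8):41/8,I:99/16):29/32,M:29/32)

iteration 1: select C,T (d=6, Q=-335); attach at lengths (-3/4, 27/4); label the merged cluster CT
  updated: d(CT,I)=24, d(CT,J)=57/2, d(CT,K)=91/2, d(CT,M)=17, d(CT,O)=23, d(CT,U)=47/2
iteration 2: select K,O (d=13, Q=-517/2); attach at lengths (9/4, 43/4); label the merged cluster KO
  updated: d(CT,KO)=111/4, d(I,KO)=51/2, d(J,KO)=25/2, d(KO,M)=53/2, d(KO,U)=24
iteration 3: select J,U (d=3, Q=-351/2); attach at lengths (81/16, -33/16); label the merged cluster JU
  updated: d(CT,JU)=49/2, d(I,JU)=24, d(JU,KO)=67/4, d(JU,M)=39/2
iteration 4: select JU,KO (d=67/4, Q=-131); attach at lengths (77/12, 31/3); label the merged cluster JKOU
  updated: d(CT,JKOU)=71/4, d(I,JKOU)=131/8, d(JKOU,M)=117/8
iteration 5: select CT,JKOU (d=71/4, Q=-72); attach at lengths (91/8, 51/8); label the merged cluster CJKOTU
  updated: d(CJKOTU,I)=181/16, d(CJKOTU,M)=111/16
iteration 6: select CJKOTU,I (d=181/16, Q=-105/4); attach at lengths (41/8, 99/16); label the merged cluster CIJKOTU
  updated: d(CIJKOTU,M)=29/16
iteration 7: select CIJKOTU,M (d=29/16); attach at lengths (29/32, 29/32); label the merged cluster CIJKMOTU
final tree: ((((C:-3/4,T:27/4):91/8,((J:81/16,U:-33/16):77/12,(K:9/4,O:43/4):31/3):51/8):41/8,I:99/16):29/32,M:29/32)
total length: 557/8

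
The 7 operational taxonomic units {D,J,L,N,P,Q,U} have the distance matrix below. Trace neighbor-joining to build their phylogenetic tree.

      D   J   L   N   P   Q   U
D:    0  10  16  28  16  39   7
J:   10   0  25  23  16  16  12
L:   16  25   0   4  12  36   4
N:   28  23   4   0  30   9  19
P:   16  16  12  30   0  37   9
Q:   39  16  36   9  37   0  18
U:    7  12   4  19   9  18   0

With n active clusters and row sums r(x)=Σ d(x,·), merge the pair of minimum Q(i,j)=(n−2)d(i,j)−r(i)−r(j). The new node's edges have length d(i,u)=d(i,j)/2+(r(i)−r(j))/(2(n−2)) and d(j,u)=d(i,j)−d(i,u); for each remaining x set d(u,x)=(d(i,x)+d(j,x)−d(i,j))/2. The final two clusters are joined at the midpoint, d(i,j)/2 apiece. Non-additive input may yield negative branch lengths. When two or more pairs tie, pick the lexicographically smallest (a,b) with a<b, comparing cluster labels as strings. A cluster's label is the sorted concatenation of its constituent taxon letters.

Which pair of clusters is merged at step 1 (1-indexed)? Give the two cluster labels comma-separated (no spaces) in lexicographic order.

iteration 1: select N,Q (d=9, Q=-223); attach at lengths (3/10, 87/10); label the merged cluster NQ
  updated: d(D,NQ)=29, d(J,NQ)=15, d(L,NQ)=31/2, d(NQ,P)=29, d(NQ,U)=14
iteration 2: select J,NQ (d=15, Q=-241/2); attach at lengths (71/16, 169/16); label the merged cluster JNQ
  updated: d(D,JNQ)=12, d(JNQ,L)=51/4, d(JNQ,P)=15, d(JNQ,U)=11/2
iteration 3: select L,P (d=12, Q=-243/4); attach at lengths (115/24, 173/24); label the merged cluster LP
  updated: d(D,LP)=10, d(JNQ,LP)=63/8, d(LP,U)=1/2
iteration 4: select D,JNQ (d=12, Q=-243/8); attach at lengths (221/32, 163/32); label the merged cluster DJNQ
  updated: d(DJNQ,LP)=47/16, d(DJNQ,U)=1/4
iteration 5: select DJNQ,LP (d=47/16, Q=-59/16); attach at lengths (43/32, 51/32); label the merged cluster DJLNPQ
  updated: d(DJLNPQ,U)=-35/32
iteration 6: select DJLNPQ,U (d=-35/32); attach at lengths (-35/64, -35/64); label the merged cluster DJLNPQU
final tree: (((D:221/32,(J:71/16,(N:3/10,Q:87/10):169/16):163/32):43/32,(L:115/24,P:173/24):51/32):-35/64,U:-35/64)
total length: 1595/32

N,Q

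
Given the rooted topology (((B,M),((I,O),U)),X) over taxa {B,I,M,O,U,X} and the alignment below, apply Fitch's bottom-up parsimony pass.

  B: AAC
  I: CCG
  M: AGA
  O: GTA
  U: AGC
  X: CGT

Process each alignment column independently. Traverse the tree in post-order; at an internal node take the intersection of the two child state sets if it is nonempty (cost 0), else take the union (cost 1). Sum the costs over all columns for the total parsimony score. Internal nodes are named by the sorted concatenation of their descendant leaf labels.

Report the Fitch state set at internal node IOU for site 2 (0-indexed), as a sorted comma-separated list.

site 0, node BM: B={A} ∩ M={A} → {A} (+0)
site 0, node IO: I={C} ∪ O={G} → {C,G} (+1)
site 0, node IOU: IO={C,G} ∪ U={A} → {A,C,G} (+1)
site 0, node BIMOU: BM={A} ∩ IOU={A,C,G} → {A} (+0)
site 0, node BIMOUX: BIMOU={A} ∪ X={C} → {A,C} (+1)
site 1, node BM: B={A} ∪ M={G} → {A,G} (+1)
site 1, node IO: I={C} ∪ O={T} → {C,T} (+1)
site 1, node IOU: IO={C,T} ∪ U={G} → {C,G,T} (+1)
site 1, node BIMOU: BM={A,G} ∩ IOU={C,G,T} → {G} (+0)
site 1, node BIMOUX: BIMOU={G} ∩ X={G} → {G} (+0)
site 2, node BM: B={C} ∪ M={A} → {A,C} (+1)
site 2, node IO: I={G} ∪ O={A} → {A,G} (+1)
site 2, node IOU: IO={A,G} ∪ U={C} → {A,C,G} (+1)
site 2, node BIMOU: BM={A,C} ∩ IOU={A,C,G} → {A,C} (+0)
site 2, node BIMOUX: BIMOU={A,C} ∪ X={T} → {A,C,T} (+1)
per-site changes: [3, 3, 4]; total = 10

A,C,G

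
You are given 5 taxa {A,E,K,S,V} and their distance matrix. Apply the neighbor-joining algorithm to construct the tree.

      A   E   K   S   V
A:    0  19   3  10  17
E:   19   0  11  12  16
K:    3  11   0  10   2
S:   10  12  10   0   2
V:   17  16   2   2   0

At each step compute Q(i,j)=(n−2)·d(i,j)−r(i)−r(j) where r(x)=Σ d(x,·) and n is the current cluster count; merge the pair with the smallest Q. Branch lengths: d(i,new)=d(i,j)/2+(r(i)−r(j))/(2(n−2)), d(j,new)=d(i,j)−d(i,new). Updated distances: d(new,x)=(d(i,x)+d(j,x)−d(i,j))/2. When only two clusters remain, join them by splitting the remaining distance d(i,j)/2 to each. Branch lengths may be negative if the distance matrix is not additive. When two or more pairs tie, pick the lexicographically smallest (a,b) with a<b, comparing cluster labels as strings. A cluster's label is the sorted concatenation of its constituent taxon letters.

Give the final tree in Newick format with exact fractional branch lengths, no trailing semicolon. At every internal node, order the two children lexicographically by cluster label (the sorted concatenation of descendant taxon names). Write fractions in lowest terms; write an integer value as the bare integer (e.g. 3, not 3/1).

((((A:16/3,K:-7/3):31/8,E:77/8):27/8,S:1/8):15/16,V:15/16)

1. join A+K (d=3, Q=-66) ⇒ AK; edges |A|=16/3, |K|=-7/3
  updated: d(AK,E)=27/2, d(AK,S)=17/2, d(AK,V)=8
2. join AK+E (d=27/2, Q=-89/2) ⇒ AEK; edges |AK|=31/8, |E|=77/8
  updated: d(AEK,S)=7/2, d(AEK,V)=21/4
3. join AEK+S (d=7/2, Q=-43/4) ⇒ AEKS; edges |AEK|=27/8, |S|=1/8
  updated: d(AEKS,V)=15/8
4. join AEKS+V (d=15/8) ⇒ AEKSV; edges |AEKS|=15/16, |V|=15/16
final tree: ((((A:16/3,K:-7/3):31/8,E:77/8):27/8,S:1/8):15/16,V:15/16)
total length: 175/8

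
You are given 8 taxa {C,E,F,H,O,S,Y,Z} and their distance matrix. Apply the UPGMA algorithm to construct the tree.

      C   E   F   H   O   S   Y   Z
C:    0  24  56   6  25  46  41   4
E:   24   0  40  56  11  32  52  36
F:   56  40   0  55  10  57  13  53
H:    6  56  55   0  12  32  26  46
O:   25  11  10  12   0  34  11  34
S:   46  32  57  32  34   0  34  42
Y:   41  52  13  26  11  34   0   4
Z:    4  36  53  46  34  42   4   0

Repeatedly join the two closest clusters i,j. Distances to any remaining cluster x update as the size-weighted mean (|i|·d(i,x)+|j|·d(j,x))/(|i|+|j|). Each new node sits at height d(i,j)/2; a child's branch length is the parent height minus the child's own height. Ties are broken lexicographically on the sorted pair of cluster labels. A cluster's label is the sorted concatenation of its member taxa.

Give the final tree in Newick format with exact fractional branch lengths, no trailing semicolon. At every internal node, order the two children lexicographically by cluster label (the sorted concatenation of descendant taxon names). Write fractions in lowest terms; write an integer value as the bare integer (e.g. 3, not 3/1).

((((C:2,Z:2):11,H:13):4,((F:5,O:5):1,Y:6):11):7/3,(E:16,S:16):10/3)

step 1: merge (C,Z) at d=4; branch lengths C→2, Z→2; new cluster CZ
  updated: d(CZ,E)=30, d(CZ,F)=109/2, d(CZ,H)=26, d(CZ,O)=59/2, d(CZ,S)=44, d(CZ,Y)=45/2
step 2: merge (F,O) at d=10; branch lengths F→5, O→5; new cluster FO
  updated: d(CZ,FO)=42, d(E,FO)=51/2, d(FO,H)=67/2, d(FO,S)=91/2, d(FO,Y)=12
step 3: merge (FO,Y) at d=12; branch lengths FO→1, Y→6; new cluster FOY
  updated: d(CZ,FOY)=71/2, d(E,FOY)=103/3, d(FOY,H)=31, d(FOY,S)=125/3
step 4: merge (CZ,H) at d=26; branch lengths CZ→11, H→13; new cluster CHZ
  updated: d(CHZ,E)=116/3, d(CHZ,FOY)=34, d(CHZ,S)=40
step 5: merge (E,S) at d=32; branch lengths E→16, S→16; new cluster ES
  updated: d(CHZ,ES)=118/3, d(ES,FOY)=38
step 6: merge (CHZ,FOY) at d=34; branch lengths CHZ→4, FOY→11; new cluster CFHOYZ
  updated: d(CFHOYZ,ES)=116/3
step 7: merge (CFHOYZ,ES) at d=116/3; branch lengths CFHOYZ→7/3, ES→10/3; new cluster CEFHOSYZ
final tree: ((((C:2,Z:2):11,H:13):4,((F:5,O:5):1,Y:6):11):7/3,(E:16,S:16):10/3)
total length: 293/3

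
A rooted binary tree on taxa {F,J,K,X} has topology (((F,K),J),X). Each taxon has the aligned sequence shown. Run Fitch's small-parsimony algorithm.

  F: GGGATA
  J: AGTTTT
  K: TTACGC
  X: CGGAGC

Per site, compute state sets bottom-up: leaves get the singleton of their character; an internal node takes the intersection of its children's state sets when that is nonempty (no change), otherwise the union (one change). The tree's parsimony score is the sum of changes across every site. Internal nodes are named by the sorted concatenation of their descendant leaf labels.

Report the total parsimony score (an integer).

FK@0: {G} ∪ {T} = {G,T} (union, +1)
FJK@0: {G,T} ∪ {A} = {A,G,T} (union, +1)
FJKX@0: {A,G,T} ∪ {C} = {A,C,G,T} (union, +1)
FK@1: {G} ∪ {T} = {G,T} (union, +1)
FJK@1: {G,T} ∩ {G} = {G} (intersection, +0)
FJKX@1: {G} ∩ {G} = {G} (intersection, +0)
FK@2: {G} ∪ {A} = {A,G} (union, +1)
FJK@2: {A,G} ∪ {T} = {A,G,T} (union, +1)
FJKX@2: {A,G,T} ∩ {G} = {G} (intersection, +0)
FK@3: {A} ∪ {C} = {A,C} (union, +1)
FJK@3: {A,C} ∪ {T} = {A,C,T} (union, +1)
FJKX@3: {A,C,T} ∩ {A} = {A} (intersection, +0)
FK@4: {T} ∪ {G} = {G,T} (union, +1)
FJK@4: {G,T} ∩ {T} = {T} (intersection, +0)
FJKX@4: {T} ∪ {G} = {G,T} (union, +1)
FK@5: {A} ∪ {C} = {A,C} (union, +1)
FJK@5: {A,C} ∪ {T} = {A,C,T} (union, +1)
FJKX@5: {A,C,T} ∩ {C} = {C} (intersection, +0)
per-site changes: [3, 1, 2, 2, 2, 2]; total = 12

12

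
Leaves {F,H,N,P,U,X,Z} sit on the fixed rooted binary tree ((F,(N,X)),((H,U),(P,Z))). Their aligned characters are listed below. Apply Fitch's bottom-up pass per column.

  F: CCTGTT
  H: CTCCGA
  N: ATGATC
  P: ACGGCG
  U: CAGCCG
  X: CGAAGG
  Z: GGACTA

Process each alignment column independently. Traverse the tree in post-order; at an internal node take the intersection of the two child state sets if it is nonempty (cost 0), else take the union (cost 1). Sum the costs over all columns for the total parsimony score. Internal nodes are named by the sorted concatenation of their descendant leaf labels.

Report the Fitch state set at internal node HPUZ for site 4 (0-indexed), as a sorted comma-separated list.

[col 0] NX: children N:{A}, X:{C} ∪→ {A,C}; cost 1
[col 0] FNX: children F:{C}, NX:{A,C} ∩→ {C}; cost 0
[col 0] HU: children H:{C}, U:{C} ∩→ {C}; cost 0
[col 0] PZ: children P:{A}, Z:{G} ∪→ {A,G}; cost 1
[col 0] HPUZ: children HU:{C}, PZ:{A,G} ∪→ {A,C,G}; cost 1
[col 0] FHNPUXZ: children FNX:{C}, HPUZ:{A,C,G} ∩→ {C}; cost 0
[col 1] NX: children N:{T}, X:{G} ∪→ {G,T}; cost 1
[col 1] FNX: children F:{C}, NX:{G,T} ∪→ {C,G,T}; cost 1
[col 1] HU: children H:{T}, U:{A} ∪→ {A,T}; cost 1
[col 1] PZ: children P:{C}, Z:{G} ∪→ {C,G}; cost 1
[col 1] HPUZ: children HU:{A,T}, PZ:{C,G} ∪→ {A,C,G,T}; cost 1
[col 1] FHNPUXZ: children FNX:{C,G,T}, HPUZ:{A,C,G,T} ∩→ {C,G,T}; cost 0
[col 2] NX: children N:{G}, X:{A} ∪→ {A,G}; cost 1
[col 2] FNX: children F:{T}, NX:{A,G} ∪→ {A,G,T}; cost 1
[col 2] HU: children H:{C}, U:{G} ∪→ {C,G}; cost 1
[col 2] PZ: children P:{G}, Z:{A} ∪→ {A,G}; cost 1
[col 2] HPUZ: children HU:{C,G}, PZ:{A,G} ∩→ {G}; cost 0
[col 2] FHNPUXZ: children FNX:{A,G,T}, HPUZ:{G} ∩→ {G}; cost 0
[col 3] NX: children N:{A}, X:{A} ∩→ {A}; cost 0
[col 3] FNX: children F:{G}, NX:{A} ∪→ {A,G}; cost 1
[col 3] HU: children H:{C}, U:{C} ∩→ {C}; cost 0
[col 3] PZ: children P:{G}, Z:{C} ∪→ {C,G}; cost 1
[col 3] HPUZ: children HU:{C}, PZ:{C,G} ∩→ {C}; cost 0
[col 3] FHNPUXZ: children FNX:{A,G}, HPUZ:{C} ∪→ {A,C,G}; cost 1
[col 4] NX: children N:{T}, X:{G} ∪→ {G,T}; cost 1
[col 4] FNX: children F:{T}, NX:{G,T} ∩→ {T}; cost 0
[col 4] HU: children H:{G}, U:{C} ∪→ {C,G}; cost 1
[col 4] PZ: children P:{C}, Z:{T} ∪→ {C,T}; cost 1
[col 4] HPUZ: children HU:{C,G}, PZ:{C,T} ∩→ {C}; cost 0
[col 4] FHNPUXZ: children FNX:{T}, HPUZ:{C} ∪→ {C,T}; cost 1
[col 5] NX: children N:{C}, X:{G} ∪→ {C,G}; cost 1
[col 5] FNX: children F:{T}, NX:{C,G} ∪→ {C,G,T}; cost 1
[col 5] HU: children H:{A}, U:{G} ∪→ {A,G}; cost 1
[col 5] PZ: children P:{G}, Z:{A} ∪→ {A,G}; cost 1
[col 5] HPUZ: children HU:{A,G}, PZ:{A,G} ∩→ {A,G}; cost 0
[col 5] FHNPUXZ: children FNX:{C,G,T}, HPUZ:{A,G} ∩→ {G}; cost 0
per-site changes: [3, 5, 4, 3, 4, 4]; total = 23

C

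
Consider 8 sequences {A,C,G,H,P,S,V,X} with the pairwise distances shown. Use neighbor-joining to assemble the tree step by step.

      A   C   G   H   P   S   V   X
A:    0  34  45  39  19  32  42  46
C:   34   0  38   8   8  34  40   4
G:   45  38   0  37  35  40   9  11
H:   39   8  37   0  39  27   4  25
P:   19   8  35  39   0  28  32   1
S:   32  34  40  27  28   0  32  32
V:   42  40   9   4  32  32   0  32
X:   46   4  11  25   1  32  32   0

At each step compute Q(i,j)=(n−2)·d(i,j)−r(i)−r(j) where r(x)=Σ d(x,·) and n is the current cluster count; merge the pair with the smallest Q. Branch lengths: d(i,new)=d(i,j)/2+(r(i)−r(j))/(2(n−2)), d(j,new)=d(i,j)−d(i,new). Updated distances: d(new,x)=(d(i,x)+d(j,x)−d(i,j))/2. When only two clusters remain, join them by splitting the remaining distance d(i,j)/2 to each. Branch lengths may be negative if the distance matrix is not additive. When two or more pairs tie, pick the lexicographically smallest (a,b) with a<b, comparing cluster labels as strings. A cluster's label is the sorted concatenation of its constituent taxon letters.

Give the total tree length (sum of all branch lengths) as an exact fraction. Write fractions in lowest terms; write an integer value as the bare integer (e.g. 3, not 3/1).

1313/16

step 1: merge (G,V) at d=9, Q=-352; branch lengths G→13/2, V→5/2; new cluster GV
  updated: d(A,GV)=39, d(C,GV)=69/2, d(GV,H)=16, d(GV,P)=29, d(GV,S)=63/2, d(GV,X)=17
step 2: merge (P,X) at d=1, Q=-244; branch lengths P→2/5, X→3/5; new cluster PX
  updated: d(A,PX)=32, d(C,PX)=11/2, d(GV,PX)=45/2, d(H,PX)=63/2, d(PX,S)=59/2
step 3: merge (C,PX) at d=11/2, Q=-215; branch lengths C→17/8, PX→27/8; new cluster CPX
  updated: d(A,CPX)=121/4, d(CPX,GV)=103/4, d(CPX,H)=17, d(CPX,S)=29
step 4: merge (A,S) at d=32, Q=-655/4; branch lengths A→467/24, S→301/24; new cluster AS
  updated: d(AS,CPX)=109/8, d(AS,GV)=77/4, d(AS,H)=17
step 5: merge (AS,CPX) at d=109/8, Q=-79; branch lengths AS→83/16, CPX→135/16; new cluster ACPSX
  updated: d(ACPSX,GV)=251/16, d(ACPSX,H)=163/16
step 6: merge (ACPSX,GV) at d=251/16, Q=-335/8; branch lengths ACPSX→79/16, GV→43/4; new cluster ACGPSVX
  updated: d(ACGPSVX,H)=21/4
step 7: merge (ACGPSVX,H) at d=21/4; branch lengths ACGPSVX→21/8, H→21/8; new cluster ACGHPSVX
final tree: ((((A:467/24,S:301/24):83/16,(C:17/8,(P:2/5,X:3/5):27/8):135/16):79/16,(G:13/2,V:5/2):43/4):21/8,H:21/8)
total length: 1313/16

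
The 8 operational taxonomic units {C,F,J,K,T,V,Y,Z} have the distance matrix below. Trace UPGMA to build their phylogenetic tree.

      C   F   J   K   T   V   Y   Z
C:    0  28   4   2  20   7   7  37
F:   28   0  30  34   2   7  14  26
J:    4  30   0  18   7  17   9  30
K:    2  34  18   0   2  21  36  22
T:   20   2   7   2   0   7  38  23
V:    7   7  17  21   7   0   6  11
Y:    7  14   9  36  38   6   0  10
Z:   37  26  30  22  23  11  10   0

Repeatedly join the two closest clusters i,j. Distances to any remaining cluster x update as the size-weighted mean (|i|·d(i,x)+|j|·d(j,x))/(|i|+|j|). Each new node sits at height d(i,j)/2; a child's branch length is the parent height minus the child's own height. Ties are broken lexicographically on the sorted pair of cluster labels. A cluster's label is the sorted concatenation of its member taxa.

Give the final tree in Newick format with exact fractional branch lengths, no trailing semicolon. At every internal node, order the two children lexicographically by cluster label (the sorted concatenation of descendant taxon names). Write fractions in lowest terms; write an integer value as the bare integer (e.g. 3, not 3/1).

iteration 1: select C,K (d=2); attach at lengths (1, 1); label the merged cluster CK
  updated: d(CK,F)=31, d(CK,J)=11, d(CK,T)=11, d(CK,V)=14, d(CK,Y)=43/2, d(CK,Z)=59/2
iteration 2: select F,T (d=2); attach at lengths (1, 1); label the merged cluster FT
  updated: d(CK,FT)=21, d(FT,J)=37/2, d(FT,V)=7, d(FT,Y)=26, d(FT,Z)=49/2
iteration 3: select V,Y (d=6); attach at lengths (3, 3); label the merged cluster VY
  updated: d(CK,VY)=71/4, d(FT,VY)=33/2, d(J,VY)=13, d(VY,Z)=21/2
iteration 4: select VY,Z (d=21/2); attach at lengths (9/4, 21/4); label the merged cluster VYZ
  updated: d(CK,VYZ)=65/3, d(FT,VYZ)=115/6, d(J,VYZ)=56/3
iteration 5: select CK,J (d=11); attach at lengths (9/2, 11/2); label the merged cluster CJK
  updated: d(CJK,FT)=121/6, d(CJK,VYZ)=62/3
iteration 6: select FT,VYZ (d=115/6); attach at lengths (103/12, 13/3); label the merged cluster FTVYZ
  updated: d(CJK,FTVYZ)=307/15
iteration 7: select CJK,FTVYZ (d=307/15); attach at lengths (71/15, 13/20); label the merged cluster CFJKTVYZ
final tree: (((C:1,K:1):9/2,J:11/2):71/15,((F:1,T:1):103/12,((V:3,Y:3):9/4,Z:21/4):13/3):13/20)
total length: 229/5

(((C:1,K:1):9/2,J:11/2):71/15,((F:1,T:1):103/12,((V:3,Y:3):9/4,Z:21/4):13/3):13/20)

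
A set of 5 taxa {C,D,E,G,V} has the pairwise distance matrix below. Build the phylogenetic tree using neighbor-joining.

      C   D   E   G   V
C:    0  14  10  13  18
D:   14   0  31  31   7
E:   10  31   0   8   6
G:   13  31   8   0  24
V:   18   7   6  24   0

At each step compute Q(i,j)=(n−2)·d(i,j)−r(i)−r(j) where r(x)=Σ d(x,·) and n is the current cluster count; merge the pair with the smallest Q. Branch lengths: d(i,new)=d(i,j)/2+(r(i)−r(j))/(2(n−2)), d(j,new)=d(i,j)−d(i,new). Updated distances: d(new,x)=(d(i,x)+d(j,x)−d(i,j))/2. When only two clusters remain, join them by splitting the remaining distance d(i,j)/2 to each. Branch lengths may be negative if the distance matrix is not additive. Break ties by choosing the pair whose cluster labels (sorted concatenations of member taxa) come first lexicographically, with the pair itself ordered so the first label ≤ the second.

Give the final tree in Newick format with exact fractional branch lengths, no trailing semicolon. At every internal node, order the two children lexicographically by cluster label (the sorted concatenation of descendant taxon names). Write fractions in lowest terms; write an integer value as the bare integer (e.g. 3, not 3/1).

step 1: merge (D,V) at d=7, Q=-117; branch lengths D→49/6, V→-7/6; new cluster DV
  updated: d(C,DV)=25/2, d(DV,E)=15, d(DV,G)=24
step 2: merge (C,DV) at d=25/2, Q=-62; branch lengths C→9/4, DV→41/4; new cluster CDV
  updated: d(CDV,E)=25/4, d(CDV,G)=49/4
step 3: merge (CDV,E) at d=25/4, Q=-53/2; branch lengths CDV→21/4, E→1; new cluster CDEV
  updated: d(CDEV,G)=7
step 4: merge (CDEV,G) at d=7; branch lengths CDEV→7/2, G→7/2; new cluster CDEGV
final tree: (((C:9/4,(D:49/6,V:-7/6):41/4):21/4,E:1):7/2,G:7/2)
total length: 131/4

(((C:9/4,(D:49/6,V:-7/6):41/4):21/4,E:1):7/2,G:7/2)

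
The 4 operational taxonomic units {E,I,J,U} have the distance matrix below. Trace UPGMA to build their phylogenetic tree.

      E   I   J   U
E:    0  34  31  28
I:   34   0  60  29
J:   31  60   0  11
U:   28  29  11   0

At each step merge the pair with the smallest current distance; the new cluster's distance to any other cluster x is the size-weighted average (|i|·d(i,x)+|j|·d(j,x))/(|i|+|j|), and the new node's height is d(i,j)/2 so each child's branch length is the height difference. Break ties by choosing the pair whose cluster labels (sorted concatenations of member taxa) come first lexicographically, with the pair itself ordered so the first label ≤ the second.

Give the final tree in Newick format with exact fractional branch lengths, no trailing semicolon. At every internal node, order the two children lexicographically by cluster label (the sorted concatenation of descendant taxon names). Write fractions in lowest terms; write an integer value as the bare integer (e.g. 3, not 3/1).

((E:59/4,(J:11/2,U:11/2):37/4):23/4,I:41/2)

1. join J+U (d=11) ⇒ JU; edges |J|=11/2, |U|=11/2
  updated: d(E,JU)=59/2, d(I,JU)=89/2
2. join E+JU (d=59/2) ⇒ EJU; edges |E|=59/4, |JU|=37/4
  updated: d(EJU,I)=41
3. join EJU+I (d=41) ⇒ EIJU; edges |EJU|=23/4, |I|=41/2
final tree: ((E:59/4,(J:11/2,U:11/2):37/4):23/4,I:41/2)
total length: 245/4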